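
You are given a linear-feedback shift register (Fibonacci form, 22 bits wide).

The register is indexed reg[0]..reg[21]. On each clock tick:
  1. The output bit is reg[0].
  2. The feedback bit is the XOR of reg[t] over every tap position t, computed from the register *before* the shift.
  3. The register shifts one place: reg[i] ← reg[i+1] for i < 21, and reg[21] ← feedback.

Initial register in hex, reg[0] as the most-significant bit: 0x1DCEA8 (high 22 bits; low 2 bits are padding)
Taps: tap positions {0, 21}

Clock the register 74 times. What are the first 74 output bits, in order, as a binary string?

00011101110011101010100001011010001011001100000110110000110111011111101101

step | reg (before) | out | fb
   0 | 0001110111001110101010 | 0 | 0
   1 | 0011101110011101010100 | 0 | 0
   2 | 0111011100111010101000 | 0 | 0
   3 | 1110111001110101010000 | 1 | 1
   4 | 1101110011101010100001 | 1 | 0
   5 | 1011100111010101000010 | 1 | 1
   6 | 0111001110101010000101 | 0 | 1
   7 | 1110011101010100001011 | 1 | 0
   8 | 1100111010101000010110 | 1 | 1
   9 | 1001110101010000101101 | 1 | 0
  10 | 0011101010100001011010 | 0 | 0
  11 | 0111010101000010110100 | 0 | 0
  12 | 1110101010000101101000 | 1 | 1
  13 | 1101010100001011010001 | 1 | 0
  14 | 1010101000010110100010 | 1 | 1
  15 | 0101010000101101000101 | 0 | 1
  16 | 1010100001011010001011 | 1 | 0
  17 | 0101000010110100010110 | 0 | 0
  18 | 1010000101101000101100 | 1 | 1
  19 | 0100001011010001011001 | 0 | 1
  20 | 1000010110100010110011 | 1 | 0
  21 | 0000101101000101100110 | 0 | 0
  22 | 0001011010001011001100 | 0 | 0
  23 | 0010110100010110011000 | 0 | 0
  24 | 0101101000101100110000 | 0 | 0
  25 | 1011010001011001100000 | 1 | 1
  26 | 0110100010110011000001 | 0 | 1
  27 | 1101000101100110000011 | 1 | 0
  28 | 1010001011001100000110 | 1 | 1
  29 | 0100010110011000001101 | 0 | 1
  30 | 1000101100110000011011 | 1 | 0
  31 | 0001011001100000110110 | 0 | 0
  32 | 0010110011000001101100 | 0 | 0
  33 | 0101100110000011011000 | 0 | 0
  34 | 1011001100000110110000 | 1 | 1
  35 | 0110011000001101100001 | 0 | 1
  36 | 1100110000011011000011 | 1 | 0
  37 | 1001100000110110000110 | 1 | 1
  38 | 0011000001101100001101 | 0 | 1
  39 | 0110000011011000011011 | 0 | 1
  40 | 1100000110110000110111 | 1 | 0
  41 | 1000001101100001101110 | 1 | 1
  42 | 0000011011000011011101 | 0 | 1
  43 | 0000110110000110111011 | 0 | 1
  44 | 0001101100001101110111 | 0 | 1
  45 | 0011011000011011101111 | 0 | 1
  46 | 0110110000110111011111 | 0 | 1
  47 | 1101100001101110111111 | 1 | 0
  48 | 1011000011011101111110 | 1 | 1
  49 | 0110000110111011111101 | 0 | 1
  50 | 1100001101110111111011 | 1 | 0
  51 | 1000011011101111110110 | 1 | 1
  52 | 0000110111011111101101 | 0 | 1
  53 | 0001101110111111011011 | 0 | 1
  54 | 0011011101111110110111 | 0 | 1
  55 | 0110111011111101101111 | 0 | 1
  56 | 1101110111111011011111 | 1 | 0
  57 | 1011101111110110111110 | 1 | 1
  58 | 0111011111101101111101 | 0 | 1
  59 | 1110111111011011111011 | 1 | 0
  60 | 1101111110110111110110 | 1 | 1
  61 | 1011111101101111101101 | 1 | 0
  62 | 0111111011011111011010 | 0 | 0
  63 | 1111110110111110110100 | 1 | 1
  64 | 1111101101111101101001 | 1 | 0
  65 | 1111011011111011010010 | 1 | 1
  66 | 1110110111110110100101 | 1 | 0
  67 | 1101101111101101001010 | 1 | 1
  68 | 1011011111011010010101 | 1 | 0
  69 | 0110111110110100101010 | 0 | 0
  70 | 1101111101101001010100 | 1 | 1
  71 | 1011111011010010101001 | 1 | 0
  72 | 0111110110100101010010 | 0 | 0
  73 | 1111101101001010100100 | 1 | 1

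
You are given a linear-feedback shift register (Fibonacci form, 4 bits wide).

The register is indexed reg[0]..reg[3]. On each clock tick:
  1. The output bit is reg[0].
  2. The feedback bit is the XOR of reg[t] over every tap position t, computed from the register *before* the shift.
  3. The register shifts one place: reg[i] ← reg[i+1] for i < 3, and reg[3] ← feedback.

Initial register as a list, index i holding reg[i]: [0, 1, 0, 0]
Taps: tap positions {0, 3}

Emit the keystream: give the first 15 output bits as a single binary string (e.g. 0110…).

010001111010110

tick  register→output (feedback)
  0  0100→0 (0)
  1  1000→1 (1)
  2  0001→0 (1)
  3  0011→0 (1)
  4  0111→0 (1)
  5  1111→1 (0)
  6  1110→1 (1)
  7  1101→1 (0)
  8  1010→1 (1)
  9  0101→0 (1)
 10  1011→1 (0)
 11  0110→0 (0)
 12  1100→1 (1)
 13  1001→1 (0)
 14  0010→0 (0)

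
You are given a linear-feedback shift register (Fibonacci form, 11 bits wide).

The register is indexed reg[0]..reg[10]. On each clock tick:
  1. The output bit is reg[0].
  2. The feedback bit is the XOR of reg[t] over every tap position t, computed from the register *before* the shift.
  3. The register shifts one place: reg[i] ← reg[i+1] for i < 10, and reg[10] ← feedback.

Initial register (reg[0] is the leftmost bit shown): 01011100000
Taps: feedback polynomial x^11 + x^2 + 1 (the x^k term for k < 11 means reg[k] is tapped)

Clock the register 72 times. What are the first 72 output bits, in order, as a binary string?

k : reg_k → out_k, fb_k
0: 01011100000 → 0, fb=0
1: 10111000000 → 1, fb=0
2: 01110000000 → 0, fb=1
3: 11100000001 → 1, fb=0
4: 11000000010 → 1, fb=1
5: 10000000101 → 1, fb=1
6: 00000001011 → 0, fb=0
7: 00000010110 → 0, fb=0
8: 00000101100 → 0, fb=0
9: 00001011000 → 0, fb=0
10: 00010110000 → 0, fb=0
11: 00101100000 → 0, fb=1
12: 01011000001 → 0, fb=0
13: 10110000010 → 1, fb=0
14: 01100000100 → 0, fb=1
15: 11000001001 → 1, fb=1
16: 10000010011 → 1, fb=1
17: 00000100111 → 0, fb=0
18: 00001001110 → 0, fb=0
19: 00010011100 → 0, fb=0
20: 00100111000 → 0, fb=1
21: 01001110001 → 0, fb=0
22: 10011100010 → 1, fb=1
23: 00111000101 → 0, fb=1
24: 01110001011 → 0, fb=1
25: 11100010111 → 1, fb=0
26: 11000101110 → 1, fb=1
27: 10001011101 → 1, fb=1
28: 00010111011 → 0, fb=0
29: 00101110110 → 0, fb=1
30: 01011101101 → 0, fb=0
31: 10111011010 → 1, fb=0
32: 01110110100 → 0, fb=1
33: 11101101001 → 1, fb=0
34: 11011010010 → 1, fb=1
35: 10110100101 → 1, fb=0
36: 01101001010 → 0, fb=1
37: 11010010101 → 1, fb=1
38: 10100101011 → 1, fb=0
39: 01001010110 → 0, fb=0
40: 10010101100 → 1, fb=1
41: 00101011001 → 0, fb=1
42: 01010110011 → 0, fb=0
43: 10101100110 → 1, fb=0
44: 01011001100 → 0, fb=0
45: 10110011000 → 1, fb=0
46: 01100110000 → 0, fb=1
47: 11001100001 → 1, fb=1
48: 10011000011 → 1, fb=1
49: 00110000111 → 0, fb=1
50: 01100001111 → 0, fb=1
51: 11000011111 → 1, fb=1
52: 10000111111 → 1, fb=1
53: 00001111111 → 0, fb=0
54: 00011111110 → 0, fb=0
55: 00111111100 → 0, fb=1
56: 01111111001 → 0, fb=1
57: 11111110011 → 1, fb=0
58: 11111100110 → 1, fb=0
59: 11111001100 → 1, fb=0
60: 11110011000 → 1, fb=0
61: 11100110000 → 1, fb=0
62: 11001100000 → 1, fb=1
63: 10011000001 → 1, fb=1
64: 00110000011 → 0, fb=1
65: 01100000111 → 0, fb=1
66: 11000001111 → 1, fb=1
67: 10000011111 → 1, fb=1
68: 00000111111 → 0, fb=0
69: 00001111110 → 0, fb=0
70: 00011111100 → 0, fb=0
71: 00111111000 → 0, fb=1

010111000000010110000010011100010111011010010101100110000111111100110000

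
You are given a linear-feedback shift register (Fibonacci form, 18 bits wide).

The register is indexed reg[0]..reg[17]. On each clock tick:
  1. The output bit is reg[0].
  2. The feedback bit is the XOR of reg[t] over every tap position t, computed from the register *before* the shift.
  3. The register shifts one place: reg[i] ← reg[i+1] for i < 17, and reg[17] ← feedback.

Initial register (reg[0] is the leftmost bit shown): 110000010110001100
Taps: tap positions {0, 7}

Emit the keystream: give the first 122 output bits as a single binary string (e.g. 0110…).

11000001011000110001110000111011010000000110011011011100110000100010111101110101011001010111000111110111011000101001000110

tick  register→output (feedback)
  0  110000010110001100→1 (0)
  1  100000101100011000→1 (1)
  2  000001011000110001→0 (1)
  3  000010110001100011→0 (1)
  4  000101100011000111→0 (0)
  5  001011000110001110→0 (0)
  6  010110001100011100→0 (0)
  7  101100011000111000→1 (0)
  8  011000110001110000→0 (1)
  9  110001100011100001→1 (1)
 10  100011000111000011→1 (1)
 11  000110001110000111→0 (0)
 12  001100011100001110→0 (1)
 13  011000111000011101→0 (1)
 14  110001110000111011→1 (0)
 15  100011100001110110→1 (1)
 16  000111000011101101→0 (0)
 17  001110000111011010→0 (0)
 18  011100001110110100→0 (0)
 19  111000011101101000→1 (0)
 20  110000111011010000→1 (0)
 21  100001110110100000→1 (0)
 22  000011101101000000→0 (0)
 23  000111011010000000→0 (1)
 24  001110110100000001→0 (1)
 25  011101101000000011→0 (0)
 26  111011010000000110→1 (0)
 27  110110100000001100→1 (1)
 28  101101000000011001→1 (1)
 29  011010000000110011→0 (0)
 30  110100000001100110→1 (1)
 31  101000000011001101→1 (1)
 32  010000000110011011→0 (0)
 33  100000001100110110→1 (1)
 34  000000011001101101→0 (1)
 35  000000110011011011→0 (1)
 36  000001100110110111→0 (0)
 37  000011001101101110→0 (0)
 38  000110011011011100→0 (1)
 39  001100110110111001→0 (1)
 40  011001101101110011→0 (0)
 41  110011011011100110→1 (0)
 42  100110110111001100→1 (0)
 43  001101101110011000→0 (0)
 44  011011011100110000→0 (1)
 45  110110111001100001→1 (0)
 46  101101110011000010→1 (0)
 47  011011100110000100→0 (0)
 48  110111001100001000→1 (1)
 49  101110011000010001→1 (0)
 50  011100110000100010→0 (1)
 51  111001100001000101→1 (1)
 52  110011000010001011→1 (1)
 53  100110000100010111→1 (1)
 54  001100001000101111→0 (0)
 55  011000010001011110→0 (1)
 56  110000100010111101→1 (1)
 57  100001000101111011→1 (1)
 58  000010001011110111→0 (0)
 59  000100010111101110→0 (1)
 60  001000101111011101→0 (0)
 61  010001011110111010→0 (1)
 62  100010111101110101→1 (0)
 63  000101111011101010→0 (1)
 64  001011110111010101→0 (1)
 65  010111101110101011→0 (0)
 66  101111011101010110→1 (0)
 67  011110111010101100→0 (1)
 68  111101110101011001→1 (0)
 69  111011101010110010→1 (1)
 70  110111010101100101→1 (0)
 71  101110101011001010→1 (1)
 72  011101010110010101→0 (1)
 73  111010101100101011→1 (1)
 74  110101011001010111→1 (0)
 75  101010110010101110→1 (0)
 76  010101100101011100→0 (0)
 77  101011001010111000→1 (1)
 78  010110010101110001→0 (1)
 79  101100101011100011→1 (1)
 80  011001010111000111→0 (1)
 81  110010101110001111→1 (1)
 82  100101011100011111→1 (0)
 83  001010111000111110→0 (1)
 84  010101110001111101→0 (1)
 85  101011100011111011→1 (1)
 86  010111000111110111→0 (0)
 87  101110001111101110→1 (1)
 88  011100011111011101→0 (1)
 89  111000111110111011→1 (0)
 90  110001111101110110→1 (0)
 91  100011111011101100→1 (0)
 92  000111110111011000→0 (1)
 93  001111101110110001→0 (0)
 94  011111011101100010→0 (1)
 95  111110111011000101→1 (0)
 96  111101110110001010→1 (0)
 97  111011101100010100→1 (1)
 98  110111011000101001→1 (0)
 99  101110110001010010→1 (0)
100  011101100010100100→0 (0)
101  111011000101001000→1 (1)
102  110110001010010001→1 (1)
103  101100010100100011→1 (0)
104  011000101001000110→0 (0)
105  110001010010001100→1 (0)
106  100010100100011000→1 (1)
107  000101001000110001→0 (0)
108  001010010001100010→0 (1)
109  010100100011000101→0 (0)
110  101001000110001010→1 (1)
111  010010001100010101→0 (0)
112  100100011000101010→1 (0)
113  001000110001010100→0 (1)
114  010001100010101001→0 (0)
115  100011000101010010→1 (1)
116  000110001010100101→0 (0)
117  001100010101001010→0 (1)
118  011000101010010101→0 (0)
119  110001010100101010→1 (0)
120  100010101001010100→1 (1)
121  000101010010101001→0 (1)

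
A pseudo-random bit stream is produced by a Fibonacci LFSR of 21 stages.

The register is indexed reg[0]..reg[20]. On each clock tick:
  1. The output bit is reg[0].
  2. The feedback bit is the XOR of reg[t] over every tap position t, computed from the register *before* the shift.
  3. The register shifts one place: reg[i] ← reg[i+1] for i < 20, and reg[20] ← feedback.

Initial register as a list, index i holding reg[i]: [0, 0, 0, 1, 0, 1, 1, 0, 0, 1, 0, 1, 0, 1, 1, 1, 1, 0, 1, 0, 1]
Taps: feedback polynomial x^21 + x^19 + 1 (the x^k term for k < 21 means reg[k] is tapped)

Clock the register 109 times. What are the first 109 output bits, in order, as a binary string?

k : reg_k → out_k, fb_k
0: 000101100101011110101 → 0, fb=0
1: 001011001010111101010 → 0, fb=1
2: 010110010101111010101 → 0, fb=0
3: 101100101011110101010 → 1, fb=0
4: 011001010111101010100 → 0, fb=0
5: 110010101111010101000 → 1, fb=1
6: 100101011110101010001 → 1, fb=1
7: 001010111101010100011 → 0, fb=1
8: 010101111010101000111 → 0, fb=1
9: 101011110101010001111 → 1, fb=0
10: 010111101010100011110 → 0, fb=1
11: 101111010101000111101 → 1, fb=1
12: 011110101010001111011 → 0, fb=1
13: 111101010100011110111 → 1, fb=0
14: 111010101000111101110 → 1, fb=0
15: 110101010001111011100 → 1, fb=1
16: 101010100011110111001 → 1, fb=1
17: 010101000111101110011 → 0, fb=1
18: 101010001111011100111 → 1, fb=0
19: 010100011110111001110 → 0, fb=1
20: 101000111101110011101 → 1, fb=1
21: 010001111011100111011 → 0, fb=1
22: 100011110111001110111 → 1, fb=0
23: 000111101110011101110 → 0, fb=1
24: 001111011100111011101 → 0, fb=0
25: 011110111001110111010 → 0, fb=1
26: 111101110011101110101 → 1, fb=1
27: 111011100111011101011 → 1, fb=0
28: 110111001110111010110 → 1, fb=0
29: 101110011101110101100 → 1, fb=1
30: 011100111011101011001 → 0, fb=0
31: 111001110111010110010 → 1, fb=0
32: 110011101110101100100 → 1, fb=1
33: 100111011101011001001 → 1, fb=1
34: 001110111010110010011 → 0, fb=1
35: 011101110101100100111 → 0, fb=1
36: 111011101011001001111 → 1, fb=0
37: 110111010110010011110 → 1, fb=0
38: 101110101100100111100 → 1, fb=1
39: 011101011001001111001 → 0, fb=0
40: 111010110010011110010 → 1, fb=0
41: 110101100100111100100 → 1, fb=1
42: 101011001001111001001 → 1, fb=1
43: 010110010011110010011 → 0, fb=1
44: 101100100111100100111 → 1, fb=0
45: 011001001111001001110 → 0, fb=1
46: 110010011110010011101 → 1, fb=1
47: 100100111100100111011 → 1, fb=0
48: 001001111001001110110 → 0, fb=1
49: 010011110010011101101 → 0, fb=0
50: 100111100100111011010 → 1, fb=0
51: 001111001001110110100 → 0, fb=0
52: 011110010011101101000 → 0, fb=0
53: 111100100111011010000 → 1, fb=1
54: 111001001110110100001 → 1, fb=1
55: 110010011101101000011 → 1, fb=0
56: 100100111011010000110 → 1, fb=0
57: 001001110110100001100 → 0, fb=0
58: 010011101101000011000 → 0, fb=0
59: 100111011010000110000 → 1, fb=1
60: 001110110100001100001 → 0, fb=0
61: 011101101000011000010 → 0, fb=1
62: 111011010000110000101 → 1, fb=1
63: 110110100001100001011 → 1, fb=0
64: 101101000011000010110 → 1, fb=0
65: 011010000110000101100 → 0, fb=0
66: 110100001100001011000 → 1, fb=1
67: 101000011000010110001 → 1, fb=1
68: 010000110000101100011 → 0, fb=1
69: 100001100001011000111 → 1, fb=0
70: 000011000010110001110 → 0, fb=1
71: 000110000101100011101 → 0, fb=0
72: 001100001011000111010 → 0, fb=1
73: 011000010110001110101 → 0, fb=0
74: 110000101100011101010 → 1, fb=0
75: 100001011000111010100 → 1, fb=1
76: 000010110001110101001 → 0, fb=0
77: 000101100011101010010 → 0, fb=1
78: 001011000111010100101 → 0, fb=0
79: 010110001110101001010 → 0, fb=1
80: 101100011101010010101 → 1, fb=1
81: 011000111010100101011 → 0, fb=1
82: 110001110101001010111 → 1, fb=0
83: 100011101010010101110 → 1, fb=0
84: 000111010100101011100 → 0, fb=0
85: 001110101001010111000 → 0, fb=0
86: 011101010010101110000 → 0, fb=0
87: 111010100101011100000 → 1, fb=1
88: 110101001010111000001 → 1, fb=1
89: 101010010101110000011 → 1, fb=0
90: 010100101011100000110 → 0, fb=1
91: 101001010111000001101 → 1, fb=1
92: 010010101110000011011 → 0, fb=1
93: 100101011100000110111 → 1, fb=0
94: 001010111000001101110 → 0, fb=1
95: 010101110000011011101 → 0, fb=0
96: 101011100000110111010 → 1, fb=0
97: 010111000001101110100 → 0, fb=0
98: 101110000011011101000 → 1, fb=1
99: 011100000110111010001 → 0, fb=0
100: 111000001101110100010 → 1, fb=0
101: 110000011011101000100 → 1, fb=1
102: 100000110111010001001 → 1, fb=1
103: 000001101110100010011 → 0, fb=1
104: 000011011101000100111 → 0, fb=1
105: 000110111010001001111 → 0, fb=1
106: 001101110100010011111 → 0, fb=1
107: 011011101000100111111 → 0, fb=1
108: 110111010001001111111 → 1, fb=0

0001011001010111101010100011110111001110111010110010011110010011101101000011000010110001110101001010111000001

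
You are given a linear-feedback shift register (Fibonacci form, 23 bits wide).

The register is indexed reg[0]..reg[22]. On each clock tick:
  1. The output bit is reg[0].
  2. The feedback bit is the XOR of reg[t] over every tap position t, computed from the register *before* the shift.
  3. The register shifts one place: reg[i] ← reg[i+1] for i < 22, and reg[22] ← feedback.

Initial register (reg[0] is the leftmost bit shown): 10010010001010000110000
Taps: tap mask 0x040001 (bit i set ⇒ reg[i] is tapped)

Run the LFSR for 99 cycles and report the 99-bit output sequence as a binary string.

100100100010100001100000001001010111101100011000100011101000001000100000000111011110101100011000111

k : reg_k → out_k, fb_k
0: 10010010001010000110000 → 1, fb=0
1: 00100100010100001100000 → 0, fb=0
2: 01001000101000011000000 → 0, fb=0
3: 10010001010000110000000 → 1, fb=1
4: 00100010100001100000001 → 0, fb=0
5: 01000101000011000000010 → 0, fb=0
6: 10001010000110000000100 → 1, fb=1
7: 00010100001100000001001 → 0, fb=0
8: 00101000011000000010010 → 0, fb=1
9: 01010000110000000100101 → 0, fb=0
10: 10100001100000001001010 → 1, fb=1
11: 01000011000000010010101 → 0, fb=1
12: 10000110000000100101011 → 1, fb=1
13: 00001100000001001010111 → 0, fb=1
14: 00011000000010010101111 → 0, fb=0
15: 00110000000100101011110 → 0, fb=1
16: 01100000001001010111101 → 0, fb=1
17: 11000000010010101111011 → 1, fb=0
18: 10000000100101011110110 → 1, fb=0
19: 00000001001010111101100 → 0, fb=0
20: 00000010010101111011000 → 0, fb=1
21: 00000100101011110110001 → 0, fb=1
22: 00001001010111101100011 → 0, fb=0
23: 00010010101111011000110 → 0, fb=0
24: 00100101011110110001100 → 0, fb=0
25: 01001010111101100011000 → 0, fb=1
26: 10010101111011000110001 → 1, fb=0
27: 00101011110110001100010 → 0, fb=0
28: 01010111101100011000100 → 0, fb=0
29: 10101111011000110001000 → 1, fb=1
30: 01011110110001100010001 → 0, fb=1
31: 10111101100011000100011 → 1, fb=1
32: 01111011000110001000111 → 0, fb=0
33: 11110110001100010001110 → 1, fb=1
34: 11101100011000100011101 → 1, fb=0
35: 11011000110001000111010 → 1, fb=0
36: 10110001100010001110100 → 1, fb=0
37: 01100011000100011101000 → 0, fb=0
38: 11000110001000111010000 → 1, fb=0
39: 10001100010001110100000 → 1, fb=1
40: 00011000100011101000001 → 0, fb=0
41: 00110001000111010000010 → 0, fb=0
42: 01100010001110100000100 → 0, fb=0
43: 11000100011101000001000 → 1, fb=1
44: 10001000111010000010001 → 1, fb=0
45: 00010001110100000100010 → 0, fb=0
46: 00100011101000001000100 → 0, fb=0
47: 01000111010000010001000 → 0, fb=0
48: 10001110100000100010000 → 1, fb=0
49: 00011101000001000100000 → 0, fb=0
50: 00111010000010001000000 → 0, fb=0
51: 01110100000100010000000 → 0, fb=0
52: 11101000001000100000000 → 1, fb=1
53: 11010000010001000000001 → 1, fb=1
54: 10100000100010000000011 → 1, fb=1
55: 01000001000100000000111 → 0, fb=0
56: 10000010001000000001110 → 1, fb=1
57: 00000100010000000011101 → 0, fb=1
58: 00001000100000000111011 → 0, fb=1
59: 00010001000000001110111 → 0, fb=1
60: 00100010000000011101111 → 0, fb=0
61: 01000100000000111011110 → 0, fb=1
62: 10001000000001110111101 → 1, fb=0
63: 00010000000011101111010 → 0, fb=1
64: 00100000000111011110101 → 0, fb=1
65: 01000000001110111101011 → 0, fb=0
66: 10000000011101111010110 → 1, fb=0
67: 00000000111011110101100 → 0, fb=0
68: 00000001110111101011000 → 0, fb=1
69: 00000011101111010110001 → 0, fb=1
70: 00000111011110101100011 → 0, fb=0
71: 00001110111101011000110 → 0, fb=0
72: 00011101111010110001100 → 0, fb=0
73: 00111011110101100011000 → 0, fb=1
74: 01110111101011000110001 → 0, fb=1
75: 11101111010110001100011 → 1, fb=1
76: 11011110101100011000111 → 1, fb=1
77: 10111101011000110001111 → 1, fb=1
78: 01111010110001100011111 → 0, fb=1
79: 11110101100011000111111 → 1, fb=0
80: 11101011000110001111110 → 1, fb=0
81: 11010110001100011111100 → 1, fb=0
82: 10101100011000111111000 → 1, fb=0
83: 01011000110001111110000 → 0, fb=1
84: 10110001100011111100001 → 1, fb=1
85: 01100011000111111000011 → 0, fb=0
86: 11000110001111110000110 → 1, fb=1
87: 10001100011111100001101 → 1, fb=1
88: 00011000111111000011011 → 0, fb=1
89: 00110001111110000110111 → 0, fb=1
90: 01100011111100001101111 → 0, fb=0
91: 11000111111000011011110 → 1, fb=0
92: 10001111110000110111100 → 1, fb=0
93: 00011111100001101111000 → 0, fb=1
94: 00111111000011011110001 → 0, fb=1
95: 01111110000110111100011 → 0, fb=0
96: 11111100001101111000110 → 1, fb=1
97: 11111000011011110001101 → 1, fb=1
98: 11110000110111100011011 → 1, fb=0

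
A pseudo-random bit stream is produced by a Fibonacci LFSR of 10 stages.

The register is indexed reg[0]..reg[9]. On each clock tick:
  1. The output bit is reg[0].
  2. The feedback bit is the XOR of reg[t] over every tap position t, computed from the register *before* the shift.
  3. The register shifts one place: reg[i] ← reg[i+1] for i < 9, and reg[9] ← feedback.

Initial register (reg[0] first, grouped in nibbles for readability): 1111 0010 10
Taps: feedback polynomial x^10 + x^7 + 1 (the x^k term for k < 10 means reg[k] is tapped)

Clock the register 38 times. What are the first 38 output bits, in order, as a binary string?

tick  register→output (feedback)
  0  1111001010→1 (1)
  1  1110010101→1 (0)
  2  1100101010→1 (1)
  3  1001010101→1 (0)
  4  0010101010→0 (0)
  5  0101010100→0 (1)
  6  1010101001→1 (1)
  7  0101010011→0 (0)
  8  1010100110→1 (0)
  9  0101001100→0 (1)
 10  1010011001→1 (1)
 11  0100110011→0 (0)
 12  1001100110→1 (0)
 13  0011001100→0 (1)
 14  0110011001→0 (0)
 15  1100110010→1 (1)
 16  1001100101→1 (0)
 17  0011001010→0 (0)
 18  0110010100→0 (1)
 19  1100101001→1 (1)
 20  1001010011→1 (1)
 21  0010100111→0 (1)
 22  0101001111→0 (1)
 23  1010011111→1 (0)
 24  0100111110→0 (1)
 25  1001111101→1 (0)
 26  0011111010→0 (0)
 27  0111110100→0 (1)
 28  1111101001→1 (1)
 29  1111010011→1 (1)
 30  1110100111→1 (0)
 31  1101001110→1 (0)
 32  1010011100→1 (0)
 33  0100111000→0 (0)
 34  1001110000→1 (1)
 35  0011100001→0 (0)
 36  0111000010→0 (0)
 37  1110000100→1 (0)

11110010101010011001100101001111101001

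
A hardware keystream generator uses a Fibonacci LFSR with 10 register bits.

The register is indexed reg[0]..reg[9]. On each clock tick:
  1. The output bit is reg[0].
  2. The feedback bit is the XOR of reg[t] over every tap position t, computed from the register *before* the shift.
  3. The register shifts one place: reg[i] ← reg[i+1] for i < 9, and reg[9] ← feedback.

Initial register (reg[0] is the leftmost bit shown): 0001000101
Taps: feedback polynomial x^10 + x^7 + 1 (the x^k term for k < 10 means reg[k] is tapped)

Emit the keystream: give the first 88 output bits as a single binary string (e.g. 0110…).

tick  register→output (feedback)
  0  0001000101→0 (1)
  1  0010001011→0 (0)
  2  0100010110→0 (1)
  3  1000101101→1 (0)
  4  0001011010→0 (0)
  5  0010110100→0 (1)
  6  0101101001→0 (0)
  7  1011010010→1 (1)
  8  0110100101→0 (1)
  9  1101001011→1 (1)
 10  1010010111→1 (0)
 11  0100101110→0 (1)
 12  1001011101→1 (0)
 13  0010111010→0 (0)
 14  0101110100→0 (1)
 15  1011101001→1 (1)
 16  0111010011→0 (0)
 17  1110100110→1 (0)
 18  1101001100→1 (0)
 19  1010011000→1 (1)
 20  0100110001→0 (0)
 21  1001100010→1 (1)
 22  0011000101→0 (1)
 23  0110001011→0 (0)
 24  1100010110→1 (0)
 25  1000101100→1 (0)
 26  0001011000→0 (0)
 27  0010110000→0 (0)
 28  0101100000→0 (0)
 29  1011000000→1 (1)
 30  0110000001→0 (0)
 31  1100000010→1 (1)
 32  1000000101→1 (0)
 33  0000001010→0 (0)
 34  0000010100→0 (1)
 35  0000101001→0 (0)
 36  0001010010→0 (0)
 37  0010100100→0 (1)
 38  0101001001→0 (0)
 39  1010010010→1 (1)
 40  0100100101→0 (1)
 41  1001001011→1 (1)
 42  0010010111→0 (1)
 43  0100101111→0 (1)
 44  1001011111→1 (0)
 45  0010111110→0 (1)
 46  0101111101→0 (1)
 47  1011111011→1 (1)
 48  0111110111→0 (1)
 49  1111101111→1 (0)
 50  1111011110→1 (0)
 51  1110111100→1 (0)
 52  1101111000→1 (1)
 53  1011110001→1 (1)
 54  0111100011→0 (0)
 55  1111000110→1 (0)
 56  1110001100→1 (0)
 57  1100011000→1 (1)
 58  1000110001→1 (1)
 59  0001100011→0 (0)
 60  0011000110→0 (1)
 61  0110001101→0 (1)
 62  1100011011→1 (1)
 63  1000110111→1 (0)
 64  0001101110→0 (1)
 65  0011011101→0 (1)
 66  0110111011→0 (0)
 67  1101110110→1 (0)
 68  1011101100→1 (0)
 69  0111011000→0 (0)
 70  1110110000→1 (1)
 71  1101100001→1 (1)
 72  1011000011→1 (1)
 73  0110000111→0 (1)
 74  1100001111→1 (0)
 75  1000011110→1 (0)
 76  0000111100→0 (1)
 77  0001111001→0 (0)
 78  0011110010→0 (0)
 79  0111100100→0 (1)
 80  1111001001→1 (1)
 81  1110010011→1 (1)
 82  1100100111→1 (0)
 83  1001001110→1 (0)
 84  0010011100→0 (1)
 85  0100111001→0 (0)
 86  1001110010→1 (1)
 87  0011100101→0 (1)

0001000101101001011101001100010110000001010010010111110111100011000110111011000011110010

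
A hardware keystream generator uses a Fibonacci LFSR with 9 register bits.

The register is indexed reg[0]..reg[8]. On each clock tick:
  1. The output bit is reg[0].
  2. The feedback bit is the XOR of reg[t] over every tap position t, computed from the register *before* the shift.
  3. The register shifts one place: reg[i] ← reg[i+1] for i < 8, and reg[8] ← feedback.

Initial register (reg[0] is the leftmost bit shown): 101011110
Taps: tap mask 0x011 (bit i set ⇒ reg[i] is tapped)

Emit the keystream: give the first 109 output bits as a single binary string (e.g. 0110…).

k : reg_k → out_k, fb_k
0: 101011110 → 1, fb=0
1: 010111100 → 0, fb=1
2: 101111001 → 1, fb=0
3: 011110010 → 0, fb=1
4: 111100101 → 1, fb=1
5: 111001011 → 1, fb=1
6: 110010111 → 1, fb=0
7: 100101110 → 1, fb=1
8: 001011101 → 0, fb=1
9: 010111011 → 0, fb=1
10: 101110111 → 1, fb=0
11: 011101110 → 0, fb=0
12: 111011100 → 1, fb=0
13: 110111000 → 1, fb=0
14: 101110000 → 1, fb=0
15: 011100000 → 0, fb=0
16: 111000000 → 1, fb=1
17: 110000001 → 1, fb=1
18: 100000011 → 1, fb=1
19: 000000111 → 0, fb=0
20: 000001110 → 0, fb=0
21: 000011100 → 0, fb=1
22: 000111001 → 0, fb=1
23: 001110011 → 0, fb=1
24: 011100111 → 0, fb=0
25: 111001110 → 1, fb=1
26: 110011101 → 1, fb=0
27: 100111010 → 1, fb=0
28: 001110100 → 0, fb=1
29: 011101001 → 0, fb=0
30: 111010010 → 1, fb=0
31: 110100100 → 1, fb=1
32: 101001001 → 1, fb=1
33: 010010011 → 0, fb=1
34: 100100111 → 1, fb=1
35: 001001111 → 0, fb=0
36: 010011110 → 0, fb=1
37: 100111101 → 1, fb=0
38: 001111010 → 0, fb=1
39: 011110101 → 0, fb=1
40: 111101011 → 1, fb=1
41: 111010111 → 1, fb=0
42: 110101110 → 1, fb=1
43: 101011101 → 1, fb=0
44: 010111010 → 0, fb=1
45: 101110101 → 1, fb=0
46: 011101010 → 0, fb=0
47: 111010100 → 1, fb=0
48: 110101000 → 1, fb=1
49: 101010001 → 1, fb=0
50: 010100010 → 0, fb=0
51: 101000100 → 1, fb=1
52: 010001001 → 0, fb=0
53: 100010010 → 1, fb=0
54: 000100100 → 0, fb=0
55: 001001000 → 0, fb=0
56: 010010000 → 0, fb=1
57: 100100001 → 1, fb=1
58: 001000011 → 0, fb=0
59: 010000110 → 0, fb=0
60: 100001100 → 1, fb=1
61: 000011001 → 0, fb=1
62: 000110011 → 0, fb=1
63: 001100111 → 0, fb=0
64: 011001110 → 0, fb=0
65: 110011100 → 1, fb=0
66: 100111000 → 1, fb=0
67: 001110000 → 0, fb=1
68: 011100001 → 0, fb=0
69: 111000010 → 1, fb=1
70: 110000101 → 1, fb=1
71: 100001011 → 1, fb=1
72: 000010111 → 0, fb=1
73: 000101111 → 0, fb=0
74: 001011110 → 0, fb=1
75: 010111101 → 0, fb=1
76: 101111011 → 1, fb=0
77: 011110110 → 0, fb=1
78: 111101101 → 1, fb=1
79: 111011011 → 1, fb=0
80: 110110110 → 1, fb=0
81: 101101100 → 1, fb=1
82: 011011001 → 0, fb=1
83: 110110011 → 1, fb=0
84: 101100110 → 1, fb=1
85: 011001101 → 0, fb=0
86: 110011010 → 1, fb=0
87: 100110100 → 1, fb=0
88: 001101000 → 0, fb=0
89: 011010000 → 0, fb=1
90: 110100001 → 1, fb=1
91: 101000011 → 1, fb=1
92: 010000111 → 0, fb=0
93: 100001110 → 1, fb=1
94: 000011101 → 0, fb=1
95: 000111011 → 0, fb=1
96: 001110111 → 0, fb=1
97: 011101111 → 0, fb=0
98: 111011110 → 1, fb=0
99: 110111100 → 1, fb=0
100: 101111000 → 1, fb=0
101: 011110000 → 0, fb=1
102: 111100001 → 1, fb=1
103: 111000011 → 1, fb=1
104: 110000111 → 1, fb=1
105: 100001111 → 1, fb=1
106: 000011111 → 0, fb=1
107: 000111111 → 0, fb=1
108: 001111111 → 0, fb=1

1010111100101110111000000111001110100100111101011101010001001000011001110000101111011011001101000011101111000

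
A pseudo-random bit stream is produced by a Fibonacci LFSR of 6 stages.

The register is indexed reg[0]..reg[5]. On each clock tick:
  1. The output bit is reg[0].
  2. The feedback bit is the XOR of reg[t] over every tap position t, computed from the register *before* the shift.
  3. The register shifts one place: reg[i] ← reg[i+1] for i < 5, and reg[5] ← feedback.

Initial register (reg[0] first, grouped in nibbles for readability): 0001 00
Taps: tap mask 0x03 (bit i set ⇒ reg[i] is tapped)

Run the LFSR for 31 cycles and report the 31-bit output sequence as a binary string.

k : reg_k → out_k, fb_k
0: 000100 → 0, fb=0
1: 001000 → 0, fb=0
2: 010000 → 0, fb=1
3: 100001 → 1, fb=1
4: 000011 → 0, fb=0
5: 000110 → 0, fb=0
6: 001100 → 0, fb=0
7: 011000 → 0, fb=1
8: 110001 → 1, fb=0
9: 100010 → 1, fb=1
10: 000101 → 0, fb=0
11: 001010 → 0, fb=0
12: 010100 → 0, fb=1
13: 101001 → 1, fb=1
14: 010011 → 0, fb=1
15: 100111 → 1, fb=1
16: 001111 → 0, fb=0
17: 011110 → 0, fb=1
18: 111101 → 1, fb=0
19: 111010 → 1, fb=0
20: 110100 → 1, fb=0
21: 101000 → 1, fb=1
22: 010001 → 0, fb=1
23: 100011 → 1, fb=1
24: 000111 → 0, fb=0
25: 001110 → 0, fb=0
26: 011100 → 0, fb=1
27: 111001 → 1, fb=0
28: 110010 → 1, fb=0
29: 100100 → 1, fb=1
30: 001001 → 0, fb=0

0001000011000101001111010001110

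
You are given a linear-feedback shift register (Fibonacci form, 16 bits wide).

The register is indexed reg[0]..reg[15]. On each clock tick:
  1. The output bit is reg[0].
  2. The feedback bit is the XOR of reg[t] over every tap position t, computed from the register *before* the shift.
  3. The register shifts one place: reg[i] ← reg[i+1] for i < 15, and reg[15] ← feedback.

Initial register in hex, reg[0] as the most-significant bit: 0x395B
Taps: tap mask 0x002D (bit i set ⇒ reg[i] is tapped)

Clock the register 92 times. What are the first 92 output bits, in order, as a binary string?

00111001010110110011110110001001100101101101000110100001001011100000100100100111010000000110

step | reg (before) | out | fb
   0 | 0011100101011011 | 0 | 0
   1 | 0111001010110110 | 0 | 0
   2 | 1110010101101100 | 1 | 1
   3 | 1100101011011001 | 1 | 1
   4 | 1001010110110011 | 1 | 1
   5 | 0010101101100111 | 0 | 1
   6 | 0101011011001111 | 0 | 0
   7 | 1010110110011110 | 1 | 1
   8 | 0101101100111101 | 0 | 1
   9 | 1011011001111011 | 1 | 0
  10 | 0110110011110110 | 0 | 0
  11 | 1101100111101100 | 1 | 0
  12 | 1011001111011000 | 1 | 1
  13 | 0110011110110001 | 0 | 0
  14 | 1100111101100010 | 1 | 0
  15 | 1001111011000100 | 1 | 1
  16 | 0011110110001001 | 0 | 1
  17 | 0111101100010011 | 0 | 0
  18 | 1111011000100110 | 1 | 0
  19 | 1110110001001100 | 1 | 1
  20 | 1101100010011001 | 1 | 0
  21 | 1011000100110010 | 1 | 1
  22 | 0110001001100101 | 0 | 1
  23 | 1100010011001011 | 1 | 0
  24 | 1000100110010110 | 1 | 1
  25 | 0001001100101101 | 0 | 1
  26 | 0010011001011011 | 0 | 0
  27 | 0100110010110110 | 0 | 1
  28 | 1001100101101101 | 1 | 0
  29 | 0011001011011010 | 0 | 0
  30 | 0110010110110100 | 0 | 0
  31 | 1100101101101000 | 1 | 1
  32 | 1001011011010001 | 1 | 1
  33 | 0010110110100011 | 0 | 0
  34 | 0101101101000110 | 0 | 1
  35 | 1011011010001101 | 1 | 0
  36 | 0110110100011010 | 0 | 0
  37 | 1101101000110100 | 1 | 0
  38 | 1011010001101000 | 1 | 0
  39 | 0110100011010000 | 0 | 1
  40 | 1101000110100001 | 1 | 0
  41 | 1010001101000010 | 1 | 0
  42 | 0100011010000100 | 0 | 1
  43 | 1000110100001001 | 1 | 0
  44 | 0001101000010010 | 0 | 1
  45 | 0011010000100101 | 0 | 1
  46 | 0110100001001011 | 0 | 1
  47 | 1101000010010111 | 1 | 0
  48 | 1010000100101110 | 1 | 0
  49 | 0100001001011100 | 0 | 0
  50 | 1000010010111000 | 1 | 0
  51 | 0000100101110000 | 0 | 0
  52 | 0001001011100000 | 0 | 1
  53 | 0010010111000001 | 0 | 0
  54 | 0100101110000010 | 0 | 0
  55 | 1001011100000100 | 1 | 1
  56 | 0010111000001001 | 0 | 0
  57 | 0101110000010010 | 0 | 0
  58 | 1011100000100100 | 1 | 1
  59 | 0111000001001001 | 0 | 0
  60 | 1110000010010010 | 1 | 0
  61 | 1100000100100100 | 1 | 1
  62 | 1000001001001001 | 1 | 1
  63 | 0000010010010011 | 0 | 1
  64 | 0000100100100111 | 0 | 0
  65 | 0001001001001110 | 0 | 1
  66 | 0010010010011101 | 0 | 0
  67 | 0100100100111010 | 0 | 0
  68 | 1001001001110100 | 1 | 0
  69 | 0010010011101000 | 0 | 0
  70 | 0100100111010000 | 0 | 0
  71 | 1001001110100000 | 1 | 0
  72 | 0010011101000000 | 0 | 0
  73 | 0100111010000000 | 0 | 1
  74 | 1001110100000001 | 1 | 1
  75 | 0011101000000011 | 0 | 0
  76 | 0111010000000110 | 0 | 1
  77 | 1110100000001101 | 1 | 0
  78 | 1101000000011010 | 1 | 0
  79 | 1010000000110100 | 1 | 0
  80 | 0100000001101000 | 0 | 0
  81 | 1000000011010000 | 1 | 1
  82 | 0000000110100001 | 0 | 0
  83 | 0000001101000010 | 0 | 0
  84 | 0000011010000100 | 0 | 1
  85 | 0000110100001001 | 0 | 1
  86 | 0001101000010011 | 0 | 1
  87 | 0011010000100111 | 0 | 1
  88 | 0110100001001111 | 0 | 1
  89 | 1101000010011111 | 1 | 0
  90 | 1010000100111110 | 1 | 0
  91 | 0100001001111100 | 0 | 0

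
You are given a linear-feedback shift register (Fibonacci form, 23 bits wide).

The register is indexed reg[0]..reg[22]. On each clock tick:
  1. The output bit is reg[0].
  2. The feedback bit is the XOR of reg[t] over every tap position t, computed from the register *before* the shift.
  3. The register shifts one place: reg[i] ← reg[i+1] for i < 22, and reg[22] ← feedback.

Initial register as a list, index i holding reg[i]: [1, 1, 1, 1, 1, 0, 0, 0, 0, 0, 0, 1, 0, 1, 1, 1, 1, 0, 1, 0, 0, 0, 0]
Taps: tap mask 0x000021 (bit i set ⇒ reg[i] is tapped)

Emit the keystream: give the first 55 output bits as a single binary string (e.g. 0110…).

k : reg_k → out_k, fb_k
0: 11111000000101111010000 → 1, fb=1
1: 11110000001011110100001 → 1, fb=1
2: 11100000010111101000011 → 1, fb=1
3: 11000000101111010000111 → 1, fb=1
4: 10000001011110100001111 → 1, fb=1
5: 00000010111101000011111 → 0, fb=0
6: 00000101111010000111110 → 0, fb=1
7: 00001011110100001111101 → 0, fb=0
8: 00010111101000011111010 → 0, fb=1
9: 00101111010000111110101 → 0, fb=1
10: 01011110100001111101011 → 0, fb=1
11: 10111101000011111010111 → 1, fb=0
12: 01111010000111110101110 → 0, fb=0
13: 11110100001111101011100 → 1, fb=0
14: 11101000011111010111000 → 1, fb=1
15: 11010000111110101110001 → 1, fb=1
16: 10100001111101011100011 → 1, fb=1
17: 01000011111010111000111 → 0, fb=0
18: 10000111110101110001110 → 1, fb=0
19: 00001111101011100011100 → 0, fb=1
20: 00011111010111000111001 → 0, fb=1
21: 00111110101110001110011 → 0, fb=1
22: 01111101011100011100111 → 0, fb=1
23: 11111010111000111001111 → 1, fb=1
24: 11110101110001110011111 → 1, fb=0
25: 11101011100011100111110 → 1, fb=1
26: 11010111000111001111101 → 1, fb=0
27: 10101110001110011111010 → 1, fb=0
28: 01011100011100111110100 → 0, fb=1
29: 10111000111001111101001 → 1, fb=1
30: 01110001110011111010011 → 0, fb=0
31: 11100011100111110100110 → 1, fb=1
32: 11000111001111101001101 → 1, fb=0
33: 10001110011111010011010 → 1, fb=0
34: 00011100111110100110100 → 0, fb=1
35: 00111001111101001101001 → 0, fb=0
36: 01110011111010011010010 → 0, fb=0
37: 11100111110100110100100 → 1, fb=0
38: 11001111101001101001000 → 1, fb=0
39: 10011111010011010010000 → 1, fb=0
40: 00111110100110100100000 → 0, fb=1
41: 01111101001101001000001 → 0, fb=1
42: 11111010011010010000011 → 1, fb=1
43: 11110100110100100000111 → 1, fb=0
44: 11101001101001000001110 → 1, fb=1
45: 11010011010010000011101 → 1, fb=1
46: 10100110100100000111011 → 1, fb=0
47: 01001101001000001110110 → 0, fb=1
48: 10011010010000011101101 → 1, fb=1
49: 00110100100000111011011 → 0, fb=1
50: 01101001000001110110111 → 0, fb=0
51: 11010010000011101101110 → 1, fb=1
52: 10100100000111011011101 → 1, fb=0
53: 01001000001110110111010 → 0, fb=0
54: 10010000011101101110100 → 1, fb=1

1111100000010111101000011111010111000111001111101001101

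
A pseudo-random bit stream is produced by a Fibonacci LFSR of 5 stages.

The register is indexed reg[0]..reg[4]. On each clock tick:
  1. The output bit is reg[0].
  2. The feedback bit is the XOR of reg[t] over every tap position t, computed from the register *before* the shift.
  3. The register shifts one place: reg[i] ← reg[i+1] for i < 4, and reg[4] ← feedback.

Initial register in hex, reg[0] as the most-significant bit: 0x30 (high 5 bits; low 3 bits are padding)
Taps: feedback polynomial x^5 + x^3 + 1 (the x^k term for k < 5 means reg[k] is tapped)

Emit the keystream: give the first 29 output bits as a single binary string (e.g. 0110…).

00110100100001010111011000111

k : reg_k → out_k, fb_k
0: 00110 → 0, fb=1
1: 01101 → 0, fb=0
2: 11010 → 1, fb=0
3: 10100 → 1, fb=1
4: 01001 → 0, fb=0
5: 10010 → 1, fb=0
6: 00100 → 0, fb=0
7: 01000 → 0, fb=0
8: 10000 → 1, fb=1
9: 00001 → 0, fb=0
10: 00010 → 0, fb=1
11: 00101 → 0, fb=0
12: 01010 → 0, fb=1
13: 10101 → 1, fb=1
14: 01011 → 0, fb=1
15: 10111 → 1, fb=0
16: 01110 → 0, fb=1
17: 11101 → 1, fb=1
18: 11011 → 1, fb=0
19: 10110 → 1, fb=0
20: 01100 → 0, fb=0
21: 11000 → 1, fb=1
22: 10001 → 1, fb=1
23: 00011 → 0, fb=1
24: 00111 → 0, fb=1
25: 01111 → 0, fb=1
26: 11111 → 1, fb=0
27: 11110 → 1, fb=0
28: 11100 → 1, fb=1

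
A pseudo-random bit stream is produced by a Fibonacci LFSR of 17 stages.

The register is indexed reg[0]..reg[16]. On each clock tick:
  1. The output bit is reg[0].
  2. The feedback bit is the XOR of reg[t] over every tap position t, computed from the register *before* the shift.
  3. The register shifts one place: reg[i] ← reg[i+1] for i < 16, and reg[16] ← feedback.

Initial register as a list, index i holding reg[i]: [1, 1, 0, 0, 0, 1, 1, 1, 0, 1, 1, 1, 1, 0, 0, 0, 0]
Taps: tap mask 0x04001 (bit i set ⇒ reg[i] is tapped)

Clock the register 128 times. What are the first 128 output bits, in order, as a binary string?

11000111011110000110111001110010011110000011111011100000000111001110110110111001010111010111001011110000101011001110010011001111

step | reg (before) | out | fb
   0 | 11000111011110000 | 1 | 1
   1 | 10001110111100001 | 1 | 1
   2 | 00011101111000011 | 0 | 0
   3 | 00111011110000110 | 0 | 1
   4 | 01110111100001101 | 0 | 1
   5 | 11101111000011011 | 1 | 1
   6 | 11011110000110111 | 1 | 0
   7 | 10111100001101110 | 1 | 0
   8 | 01111000011011100 | 0 | 1
   9 | 11110000110111001 | 1 | 1
  10 | 11100001101110011 | 1 | 1
  11 | 11000011011100111 | 1 | 0
  12 | 10000110111001110 | 1 | 0
  13 | 00001101110011100 | 0 | 1
  14 | 00011011100111001 | 0 | 0
  15 | 00110111001110010 | 0 | 0
  16 | 01101110011100100 | 0 | 1
  17 | 11011100111001001 | 1 | 1
  18 | 10111001110010011 | 1 | 1
  19 | 01110011100100111 | 0 | 1
  20 | 11100111001001111 | 1 | 0
  21 | 11001110010011110 | 1 | 0
  22 | 10011100100111100 | 1 | 0
  23 | 00111001001111000 | 0 | 0
  24 | 01110010011110000 | 0 | 0
  25 | 11100100111100000 | 1 | 1
  26 | 11001001111000001 | 1 | 1
  27 | 10010011110000011 | 1 | 1
  28 | 00100111100000111 | 0 | 1
  29 | 01001111000001111 | 0 | 1
  30 | 10011110000011111 | 1 | 0
  31 | 00111100000111110 | 0 | 1
  32 | 01111000001111101 | 0 | 1
  33 | 11110000011111011 | 1 | 1
  34 | 11100000111110111 | 1 | 0
  35 | 11000001111101110 | 1 | 0
  36 | 10000011111011100 | 1 | 0
  37 | 00000111110111000 | 0 | 0
  38 | 00001111101110000 | 0 | 0
  39 | 00011111011100000 | 0 | 0
  40 | 00111110111000000 | 0 | 0
  41 | 01111101110000000 | 0 | 0
  42 | 11111011100000000 | 1 | 1
  43 | 11110111000000001 | 1 | 1
  44 | 11101110000000011 | 1 | 1
  45 | 11011100000000111 | 1 | 0
  46 | 10111000000001110 | 1 | 0
  47 | 01110000000011100 | 0 | 1
  48 | 11100000000111001 | 1 | 1
  49 | 11000000001110011 | 1 | 1
  50 | 10000000011100111 | 1 | 0
  51 | 00000000111001110 | 0 | 1
  52 | 00000001110011101 | 0 | 1
  53 | 00000011100111011 | 0 | 0
  54 | 00000111001110110 | 0 | 1
  55 | 00001110011101101 | 0 | 1
  56 | 00011100111011011 | 0 | 0
  57 | 00111001110110110 | 0 | 1
  58 | 01110011101101101 | 0 | 1
  59 | 11100111011011011 | 1 | 1
  60 | 11001110110110111 | 1 | 0
  61 | 10011101101101110 | 1 | 0
  62 | 00111011011011100 | 0 | 1
  63 | 01110110110111001 | 0 | 0
  64 | 11101101101110010 | 1 | 1
  65 | 11011011011100101 | 1 | 0
  66 | 10110110111001010 | 1 | 1
  67 | 01101101110010101 | 0 | 1
  68 | 11011011100101011 | 1 | 1
  69 | 10110111001010111 | 1 | 0
  70 | 01101110010101110 | 0 | 1
  71 | 11011100101011101 | 1 | 0
  72 | 10111001010111010 | 1 | 1
  73 | 01110010101110101 | 0 | 1
  74 | 11100101011101011 | 1 | 1
  75 | 11001010111010111 | 1 | 0
  76 | 10010101110101110 | 1 | 0
  77 | 00101011101011100 | 0 | 1
  78 | 01010111010111001 | 0 | 0
  79 | 10101110101110010 | 1 | 1
  80 | 01011101011100101 | 0 | 1
  81 | 10111010111001011 | 1 | 1
  82 | 01110101110010111 | 0 | 1
  83 | 11101011100101111 | 1 | 0
  84 | 11010111001011110 | 1 | 0
  85 | 10101110010111100 | 1 | 0
  86 | 01011100101111000 | 0 | 0
  87 | 10111001011110000 | 1 | 1
  88 | 01110010111100001 | 0 | 0
  89 | 11100101111000010 | 1 | 1
  90 | 11001011110000101 | 1 | 0
  91 | 10010111100001010 | 1 | 1
  92 | 00101111000010101 | 0 | 1
  93 | 01011110000101011 | 0 | 0
  94 | 10111100001010110 | 1 | 0
  95 | 01111000010101100 | 0 | 1
  96 | 11110000101011001 | 1 | 1
  97 | 11100001010110011 | 1 | 1
  98 | 11000010101100111 | 1 | 0
  99 | 10000101011001110 | 1 | 0
 100 | 00001010110011100 | 0 | 1
 101 | 00010101100111001 | 0 | 0
 102 | 00101011001110010 | 0 | 0
 103 | 01010110011100100 | 0 | 1
 104 | 10101100111001001 | 1 | 1
 105 | 01011001110010011 | 0 | 0
 106 | 10110011100100110 | 1 | 0
 107 | 01100111001001100 | 0 | 1
 108 | 11001110010011001 | 1 | 1
 109 | 10011100100110011 | 1 | 1
 110 | 00111001001100111 | 0 | 1
 111 | 01110010011001111 | 0 | 1
 112 | 11100100110011111 | 1 | 0
 113 | 11001001100111110 | 1 | 0
 114 | 10010011001111100 | 1 | 0
 115 | 00100110011111000 | 0 | 0
 116 | 01001100111110000 | 0 | 0
 117 | 10011001111100000 | 1 | 1
 118 | 00110011111000001 | 0 | 0
 119 | 01100111110000010 | 0 | 0
 120 | 11001111100000100 | 1 | 0
 121 | 10011111000001000 | 1 | 1
 122 | 00111110000010001 | 0 | 0
 123 | 01111100000100010 | 0 | 0
 124 | 11111000001000100 | 1 | 0
 125 | 11110000010001000 | 1 | 1
 126 | 11100000100010001 | 1 | 1
 127 | 11000001000100011 | 1 | 1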